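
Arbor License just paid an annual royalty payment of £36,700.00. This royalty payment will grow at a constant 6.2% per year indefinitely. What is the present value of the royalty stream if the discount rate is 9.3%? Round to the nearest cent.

D₁ = D₀ × (1 + g) = £36,700.00 × 1.062 = £38,975.4000
Growing perpetuity: P = D₁ / (r − g) = £38,975.4000 / (0.093 − 0.062) = £1,257,270.97

£1257270.97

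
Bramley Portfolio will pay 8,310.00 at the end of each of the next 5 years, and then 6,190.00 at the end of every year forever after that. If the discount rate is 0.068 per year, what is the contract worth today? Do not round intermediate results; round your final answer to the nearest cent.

99768.58

PV of 5-year annuity: 8,310.00 × [1 − (1+0.068)^−5] / 0.068 = 34255.88158
Perpetuity value at year 5: 6,190.00 / 0.068 = 91029.41176
PV of perpetuity: 91029.41176 / (1+0.068)^5 = 65512.69612
Total PV = 34255.88158 + 65512.69612 = 99768.57770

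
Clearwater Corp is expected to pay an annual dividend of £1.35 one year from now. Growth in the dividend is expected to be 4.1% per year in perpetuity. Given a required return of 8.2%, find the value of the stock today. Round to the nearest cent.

Growing perpetuity: P = D₁ / (r − g) = £1.3500 / (0.082 − 0.041) = £32.93

£32.93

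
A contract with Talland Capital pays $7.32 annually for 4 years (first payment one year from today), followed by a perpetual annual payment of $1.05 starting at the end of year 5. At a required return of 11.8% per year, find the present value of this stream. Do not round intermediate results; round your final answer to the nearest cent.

$28.02

PV of 4-year annuity: $7.32 × [1 − (1+0.118)^−4] / 0.118 = 22.32738
Perpetuity value at year 4: $1.05 / 0.118 = 8.89831
PV of perpetuity: 8.89831 / (1+0.118)^4 = 5.69561
Total PV = 22.32738 + 5.69561 = 28.02298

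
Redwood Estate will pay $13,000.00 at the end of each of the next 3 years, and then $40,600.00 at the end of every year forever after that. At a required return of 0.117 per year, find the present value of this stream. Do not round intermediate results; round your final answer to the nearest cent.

$280374.76

PV of 3-year annuity: $13,000.00 × [1 − (1+0.117)^−3] / 0.117 = 31385.47901
Perpetuity value at year 3: $40,600.00 / 0.117 = 347008.54701
PV of perpetuity: 347008.54701 / (1+0.117)^3 = 248989.28179
Total PV = 31385.47901 + 248989.28179 = 280374.76080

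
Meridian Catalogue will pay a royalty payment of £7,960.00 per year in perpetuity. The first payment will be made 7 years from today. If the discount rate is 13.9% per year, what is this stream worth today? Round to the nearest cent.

Value at end of year 6: C / r = £7,960.00 / 0.139 = £57,266.1871
Discount to today: PV = £57,266.1871 / (1 + 0.139)^6 = £57,266.1871 / 2.183445 = £26,227.44

£26227.44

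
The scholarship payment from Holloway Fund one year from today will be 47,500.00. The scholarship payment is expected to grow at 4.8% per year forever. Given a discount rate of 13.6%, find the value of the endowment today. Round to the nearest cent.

539772.73

Growing perpetuity: P = D₁ / (r − g) = 47,500.0000 / (0.136 − 0.048) = 539,772.73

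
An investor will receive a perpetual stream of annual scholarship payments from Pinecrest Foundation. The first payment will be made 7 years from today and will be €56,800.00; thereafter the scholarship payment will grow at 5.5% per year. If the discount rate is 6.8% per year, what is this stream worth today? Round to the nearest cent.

€2944268.87

Value at end of year 6: C₁ / (r − g) = €56,800.00 / (0.068 − 0.055) = €4,369,230.7692
Discount to today: PV = €4,369,230.7692 / (1 + 0.068)^6 = €4,369,230.7692 / 1.483978 = €2,944,268.87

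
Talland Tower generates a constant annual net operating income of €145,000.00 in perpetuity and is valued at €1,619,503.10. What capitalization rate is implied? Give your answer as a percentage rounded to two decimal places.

8.95%

P = C/r ⇒ r = C/P = €145,000.00/€1,619,503.10 = 0.089534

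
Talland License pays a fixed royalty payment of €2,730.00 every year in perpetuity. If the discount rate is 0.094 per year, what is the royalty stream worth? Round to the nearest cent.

€29042.55

Level perpetuity: PV = C / r = €2,730.00 / 0.094 = €29,042.55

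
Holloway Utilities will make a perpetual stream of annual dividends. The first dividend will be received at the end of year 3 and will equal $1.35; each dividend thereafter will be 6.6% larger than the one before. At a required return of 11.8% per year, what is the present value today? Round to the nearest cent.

Value at end of year 2: C₁ / (r − g) = $1.35 / (0.118 − 0.066) = $25.9615
Discount to today: PV = $25.9615 / (1 + 0.118)^2 = $25.9615 / 1.249924 = $20.77

$20.77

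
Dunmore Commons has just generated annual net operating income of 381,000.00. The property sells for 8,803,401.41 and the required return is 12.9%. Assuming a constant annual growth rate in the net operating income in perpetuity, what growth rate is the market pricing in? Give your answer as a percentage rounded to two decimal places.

P = D₀(1+g)/(r−g) ⇒ P(r−g) = D₀(1+g) ⇒ g(P+D₀) = P·r − D₀
g = (P·r − D₀)/(P + D₀) = (8,803,401.41×0.129 − 381,000.00) / (8,803,401.41 + 381,000.00) = 0.082165

8.22%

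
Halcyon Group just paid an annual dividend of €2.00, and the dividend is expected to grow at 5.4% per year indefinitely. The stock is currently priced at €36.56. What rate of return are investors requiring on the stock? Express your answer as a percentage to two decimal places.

D₁ = €2.00 × 1.054 = €2.1080
P = D₁/(r − g) ⇒ r = D₁/P + g = €2.1080/€36.56 + 0.054 = 0.057659 + 0.054 = 0.111659

11.17%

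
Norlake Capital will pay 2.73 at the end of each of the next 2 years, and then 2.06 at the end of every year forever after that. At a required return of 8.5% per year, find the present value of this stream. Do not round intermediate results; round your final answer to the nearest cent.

25.42

PV of 2-year annuity: 2.73 × [1 − (1+0.085)^−2] / 0.085 = 4.83514
Perpetuity value at year 2: 2.06 / 0.085 = 24.23529
PV of perpetuity: 24.23529 / (1+0.085)^2 = 20.58680
Total PV = 4.83514 + 20.58680 = 25.42194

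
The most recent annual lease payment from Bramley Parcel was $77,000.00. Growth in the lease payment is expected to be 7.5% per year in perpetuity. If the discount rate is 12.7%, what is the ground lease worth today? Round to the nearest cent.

$1591826.92

D₁ = D₀ × (1 + g) = $77,000.00 × 1.075 = $82,775.0000
Growing perpetuity: P = D₁ / (r − g) = $82,775.0000 / (0.127 − 0.075) = $1,591,826.92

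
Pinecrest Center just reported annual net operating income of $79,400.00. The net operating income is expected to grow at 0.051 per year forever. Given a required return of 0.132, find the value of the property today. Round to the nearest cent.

$1030239.51

D₁ = D₀ × (1 + g) = $79,400.00 × 1.051 = $83,449.4000
Growing perpetuity: P = D₁ / (r − g) = $83,449.4000 / (0.132 − 0.051) = $1,030,239.51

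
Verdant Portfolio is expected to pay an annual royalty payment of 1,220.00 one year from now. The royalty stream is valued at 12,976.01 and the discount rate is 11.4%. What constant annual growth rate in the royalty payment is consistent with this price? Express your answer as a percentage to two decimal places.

2.00%

P = D₁/(r−g) ⇒ g = r − D₁/P = 0.114 − 1,220.00/12,976.01 = 0.019980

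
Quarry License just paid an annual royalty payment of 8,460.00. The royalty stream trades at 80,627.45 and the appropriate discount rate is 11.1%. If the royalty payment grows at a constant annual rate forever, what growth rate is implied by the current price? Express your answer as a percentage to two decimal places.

P = D₀(1+g)/(r−g) ⇒ P(r−g) = D₀(1+g) ⇒ g(P+D₀) = P·r − D₀
g = (P·r − D₀)/(P + D₀) = (80,627.45×0.111 − 8,460.00) / (80,627.45 + 8,460.00) = 0.005496

0.55%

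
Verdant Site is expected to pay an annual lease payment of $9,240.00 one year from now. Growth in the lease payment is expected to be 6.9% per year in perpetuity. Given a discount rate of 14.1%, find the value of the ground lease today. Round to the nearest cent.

$128333.33

Growing perpetuity: P = D₁ / (r − g) = $9,240.0000 / (0.141 − 0.069) = $128,333.33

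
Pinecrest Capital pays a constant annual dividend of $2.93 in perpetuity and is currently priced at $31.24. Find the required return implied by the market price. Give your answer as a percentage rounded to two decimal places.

P = C/r ⇒ r = C/P = $2.93/$31.24 = 0.093790

9.38%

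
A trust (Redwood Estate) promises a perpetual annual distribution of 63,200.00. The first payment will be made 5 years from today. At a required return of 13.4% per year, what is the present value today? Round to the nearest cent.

Value at end of year 4: C / r = 63,200.00 / 0.134 = 471,641.7910
Discount to today: PV = 471,641.7910 / (1 + 0.134)^4 = 471,641.7910 / 1.653683 = 285,206.92

285206.92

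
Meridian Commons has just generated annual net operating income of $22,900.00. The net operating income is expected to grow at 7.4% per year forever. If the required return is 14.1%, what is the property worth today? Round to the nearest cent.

D₁ = D₀ × (1 + g) = $22,900.00 × 1.074 = $24,594.6000
Growing perpetuity: P = D₁ / (r − g) = $24,594.6000 / (0.141 − 0.074) = $367,083.58

$367083.58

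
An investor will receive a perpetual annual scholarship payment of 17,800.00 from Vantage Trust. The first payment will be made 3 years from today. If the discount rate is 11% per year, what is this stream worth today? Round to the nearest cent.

Value at end of year 2: C / r = 17,800.00 / 0.11 = 161,818.1818
Discount to today: PV = 161,818.1818 / (1 + 0.11)^2 = 161,818.1818 / 1.232100 = 131,335.27

131335.27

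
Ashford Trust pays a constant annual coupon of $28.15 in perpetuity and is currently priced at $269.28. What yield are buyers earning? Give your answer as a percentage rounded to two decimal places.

P = C/r ⇒ r = C/P = $28.15/$269.28 = 0.104538

10.45%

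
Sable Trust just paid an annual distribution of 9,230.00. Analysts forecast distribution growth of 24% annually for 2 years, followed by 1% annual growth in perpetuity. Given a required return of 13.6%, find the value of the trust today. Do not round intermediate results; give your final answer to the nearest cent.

D_1 = 11445.20000
D_2 = 14192.04800
Terminal value at year 2: TV = D_2×(1+g_2)/(r−g_2) = 14333.96848/0.126 = 113761.65460
P_0 = D_1/(1+r)^1 + D_2/(1+r)^2 + TV/(1+r)^2
    = 10075.00000 + 10997.35915 + 88153.43450 = 109225.79365

109225.79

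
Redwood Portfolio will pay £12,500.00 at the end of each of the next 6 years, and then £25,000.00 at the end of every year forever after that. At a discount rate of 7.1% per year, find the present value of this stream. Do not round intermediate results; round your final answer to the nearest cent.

PV of 6-year annuity: £12,500.00 × [1 − (1+0.071)^−6] / 0.071 = 59398.25402
Perpetuity value at year 6: £25,000.00 / 0.071 = 352112.67606
PV of perpetuity: 352112.67606 / (1+0.071)^6 = 233316.16801
Total PV = 59398.25402 + 233316.16801 = 292714.42204

£292714.42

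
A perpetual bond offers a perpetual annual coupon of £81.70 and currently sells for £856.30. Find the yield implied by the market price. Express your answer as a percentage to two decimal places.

9.54%

P = C/r ⇒ r = C/P = £81.70/£856.30 = 0.095410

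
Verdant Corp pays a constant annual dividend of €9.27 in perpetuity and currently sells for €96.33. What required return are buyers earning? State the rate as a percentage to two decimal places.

P = C/r ⇒ r = C/P = €9.27/€96.33 = 0.096232

9.62%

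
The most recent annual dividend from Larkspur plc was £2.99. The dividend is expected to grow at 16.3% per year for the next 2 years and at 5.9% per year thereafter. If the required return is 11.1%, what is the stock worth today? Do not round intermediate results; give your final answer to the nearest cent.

D_1 = 3.47737
D_2 = 4.04418
Terminal value at year 2: TV = D_2×(1+g_2)/(r−g_2) = 4.28279/0.052 = 82.36131
P_0 = D_1/(1+r)^1 + D_2/(1+r)^2 + TV/(1+r)^2
    = 3.12995 + 3.27644 + 66.72600 = 73.13239

£73.13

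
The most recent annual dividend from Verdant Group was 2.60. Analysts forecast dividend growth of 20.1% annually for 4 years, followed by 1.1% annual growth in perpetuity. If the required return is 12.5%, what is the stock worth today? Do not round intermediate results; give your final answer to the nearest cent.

D_1 = 3.12260
D_2 = 3.75024
D_3 = 4.50404
D_4 = 5.40935
Terminal value at year 4: TV = D_4×(1+g_2)/(r−g_2) = 5.46886/0.114 = 47.97243
P_0 = D_1/(1+r)^1 + D_2/(1+r)^2 + D_3/(1+r)^3 + D_4/(1+r)^4 + TV/(1+r)^4
    = 2.77564 + 2.96315 + 3.16333 + 3.37703 + 29.94895 = 42.22811

42.23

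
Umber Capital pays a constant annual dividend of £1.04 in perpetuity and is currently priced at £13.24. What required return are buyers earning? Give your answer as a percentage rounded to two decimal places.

P = C/r ⇒ r = C/P = £1.04/£13.24 = 0.078550

7.85%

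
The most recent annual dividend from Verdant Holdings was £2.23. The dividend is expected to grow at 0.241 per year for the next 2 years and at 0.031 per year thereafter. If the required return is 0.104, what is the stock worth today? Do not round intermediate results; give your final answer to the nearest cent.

£45.12

D_1 = 2.76743
D_2 = 3.43438
Terminal value at year 2: TV = D_2×(1+g_2)/(r−g_2) = 3.54085/0.073 = 48.50475
P_0 = D_1/(1+r)^1 + D_2/(1+r)^2 + TV/(1+r)^2
    = 2.50673 + 2.81780 + 39.79661 = 45.12114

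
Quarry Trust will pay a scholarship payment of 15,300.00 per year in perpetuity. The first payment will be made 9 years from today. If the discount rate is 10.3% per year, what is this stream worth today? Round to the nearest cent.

67803.19

Value at end of year 8: C / r = 15,300.00 / 0.103 = 148,543.6893
Discount to today: PV = 148,543.6893 / (1 + 0.103)^8 = 148,543.6893 / 2.190807 = 67,803.19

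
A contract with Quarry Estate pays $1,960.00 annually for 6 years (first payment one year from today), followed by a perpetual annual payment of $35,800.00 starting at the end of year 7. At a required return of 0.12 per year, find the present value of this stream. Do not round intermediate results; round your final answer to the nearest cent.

PV of 6-year annuity: $1,960.00 × [1 − (1+0.12)^−6] / 0.12 = 8058.35835
Perpetuity value at year 6: $35,800.00 / 0.12 = 298333.33333
PV of perpetuity: 298333.33333 / (1+0.12)^6 = 151144.95115
Total PV = 8058.35835 + 151144.95115 = 159203.30951

$159203.31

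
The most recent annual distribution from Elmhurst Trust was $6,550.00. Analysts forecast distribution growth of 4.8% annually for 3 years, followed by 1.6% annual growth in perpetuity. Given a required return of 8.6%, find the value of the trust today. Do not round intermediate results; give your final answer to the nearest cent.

$103740.78

D_1 = 6864.40000
D_2 = 7193.89120
D_3 = 7539.19798
Terminal value at year 3: TV = D_3×(1+g_2)/(r−g_2) = 7659.82515/0.07 = 109426.07350
P_0 = D_1/(1+r)^1 + D_2/(1+r)^2 + D_3/(1+r)^3 + TV/(1+r)^3
    = 6320.81031 + 6099.64015 + 5886.20892 + 85434.11797 = 103740.77736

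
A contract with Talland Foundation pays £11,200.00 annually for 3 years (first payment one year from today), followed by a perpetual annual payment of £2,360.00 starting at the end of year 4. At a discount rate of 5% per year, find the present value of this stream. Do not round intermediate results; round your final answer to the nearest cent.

£71273.51

PV of 3-year annuity: £11,200.00 × [1 − (1+0.05)^−3] / 0.05 = 30500.37793
Perpetuity value at year 3: £2,360.00 / 0.05 = 47200.00000
PV of perpetuity: 47200.00000 / (1+0.05)^3 = 40773.13465
Total PV = 30500.37793 + 40773.13465 = 71273.51258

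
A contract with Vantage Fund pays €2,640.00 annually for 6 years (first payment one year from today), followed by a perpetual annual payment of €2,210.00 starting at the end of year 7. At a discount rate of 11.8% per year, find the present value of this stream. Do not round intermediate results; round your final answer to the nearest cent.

€20506.78

PV of 6-year annuity: €2,640.00 × [1 − (1+0.118)^−6] / 0.118 = 10915.87647
Perpetuity value at year 6: €2,210.00 / 0.118 = 18728.81356
PV of perpetuity: 18728.81356 / (1+0.118)^6 = 9590.90182
Total PV = 10915.87647 + 9590.90182 = 20506.77829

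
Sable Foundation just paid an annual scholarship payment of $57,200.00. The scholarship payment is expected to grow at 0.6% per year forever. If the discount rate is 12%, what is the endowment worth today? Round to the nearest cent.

$504764.91

D₁ = D₀ × (1 + g) = $57,200.00 × 1.006 = $57,543.2000
Growing perpetuity: P = D₁ / (r − g) = $57,543.2000 / (0.12 − 0.006) = $504,764.91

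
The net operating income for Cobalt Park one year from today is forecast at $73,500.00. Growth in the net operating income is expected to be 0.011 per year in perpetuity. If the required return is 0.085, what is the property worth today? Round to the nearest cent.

Growing perpetuity: P = D₁ / (r − g) = $73,500.0000 / (0.085 − 0.011) = $993,243.24

$993243.24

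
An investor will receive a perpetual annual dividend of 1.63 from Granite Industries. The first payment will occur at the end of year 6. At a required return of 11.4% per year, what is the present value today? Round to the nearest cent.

Value at end of year 5: C / r = 1.63 / 0.114 = 14.2982
Discount to today: PV = 14.2982 / (1 + 0.114)^5 = 14.2982 / 1.715639 = 8.33

8.33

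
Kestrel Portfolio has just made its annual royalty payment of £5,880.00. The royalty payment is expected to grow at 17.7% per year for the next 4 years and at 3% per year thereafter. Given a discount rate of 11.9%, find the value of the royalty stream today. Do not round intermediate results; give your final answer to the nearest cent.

D_1 = 6920.76000
D_2 = 8145.73452
D_3 = 9587.52953
D_4 = 11284.52226
Terminal value at year 4: TV = D_4×(1+g_2)/(r−g_2) = 11623.05792/0.089 = 130596.15646
P_0 = D_1/(1+r)^1 + D_2/(1+r)^2 + D_3/(1+r)^3 + D_4/(1+r)^4 + TV/(1+r)^4
    = 6184.77212 + 6505.34118 + 6842.52598 + 7197.18774 + 83293.29629 = 110023.12331

£110023.12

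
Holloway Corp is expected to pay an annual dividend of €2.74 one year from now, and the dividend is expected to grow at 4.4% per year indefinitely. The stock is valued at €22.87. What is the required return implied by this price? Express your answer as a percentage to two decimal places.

P = D₁/(r − g) ⇒ r = D₁/P + g = €2.7400/€22.87 + 0.044 = 0.119808 + 0.044 = 0.163808

16.38%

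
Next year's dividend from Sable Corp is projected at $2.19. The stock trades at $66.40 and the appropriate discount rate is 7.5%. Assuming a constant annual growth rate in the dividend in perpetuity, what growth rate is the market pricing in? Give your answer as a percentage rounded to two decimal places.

P = D₁/(r−g) ⇒ g = r − D₁/P = 0.075 − $2.19/$66.40 = 0.042018

4.20%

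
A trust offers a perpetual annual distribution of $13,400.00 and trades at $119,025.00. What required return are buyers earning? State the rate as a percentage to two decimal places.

P = C/r ⇒ r = C/P = $13,400.00/$119,025.00 = 0.112581

11.26%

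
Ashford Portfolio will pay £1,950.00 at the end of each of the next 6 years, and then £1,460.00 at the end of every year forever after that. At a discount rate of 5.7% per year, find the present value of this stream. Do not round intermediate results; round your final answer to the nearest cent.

£28046.40

PV of 6-year annuity: £1,950.00 × [1 − (1+0.057)^−6] / 0.057 = 9679.83250
Perpetuity value at year 6: £1,460.00 / 0.057 = 25614.03509
PV of perpetuity: 25614.03509 / (1+0.057)^6 = 18366.57076
Total PV = 9679.83250 + 18366.57076 = 28046.40325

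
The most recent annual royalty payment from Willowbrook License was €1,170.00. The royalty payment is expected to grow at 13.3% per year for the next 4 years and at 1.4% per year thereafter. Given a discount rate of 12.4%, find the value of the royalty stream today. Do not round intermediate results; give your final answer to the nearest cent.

D_1 = 1325.61000
D_2 = 1501.91613
D_3 = 1701.67098
D_4 = 1927.99322
Terminal value at year 4: TV = D_4×(1+g_2)/(r−g_2) = 1954.98512/0.11 = 17772.59200
P_0 = D_1/(1+r)^1 + D_2/(1+r)^2 + D_3/(1+r)^3 + D_4/(1+r)^4 + TV/(1+r)^4
    = 1179.36833 + 1188.81167 + 1198.33062 + 1207.92580 + 11134.87962 = 15909.31603

€15909.32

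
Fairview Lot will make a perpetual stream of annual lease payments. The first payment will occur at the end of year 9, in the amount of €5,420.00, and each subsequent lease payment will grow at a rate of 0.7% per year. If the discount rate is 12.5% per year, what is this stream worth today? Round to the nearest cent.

Value at end of year 8: C₁ / (r − g) = €5,420.00 / (0.125 − 0.007) = €45,932.2034
Discount to today: PV = €45,932.2034 / (1 + 0.125)^8 = €45,932.2034 / 2.565785 = €17,901.82

€17901.82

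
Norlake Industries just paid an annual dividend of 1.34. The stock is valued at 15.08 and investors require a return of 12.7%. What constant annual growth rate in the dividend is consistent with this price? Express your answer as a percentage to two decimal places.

P = D₀(1+g)/(r−g) ⇒ P(r−g) = D₀(1+g) ⇒ g(P+D₀) = P·r − D₀
g = (P·r − D₀)/(P + D₀) = (15.08×0.127 − 1.34) / (15.08 + 1.34) = 0.035028

3.50%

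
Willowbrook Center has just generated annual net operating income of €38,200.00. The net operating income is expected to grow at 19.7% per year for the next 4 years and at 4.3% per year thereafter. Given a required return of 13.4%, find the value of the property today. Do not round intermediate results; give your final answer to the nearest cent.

D_1 = 45725.40000
D_2 = 54733.30380
D_3 = 65515.76465
D_4 = 78422.37028
Terminal value at year 4: TV = D_4×(1+g_2)/(r−g_2) = 81794.53221/0.091 = 898841.01326
P_0 = D_1/(1+r)^1 + D_2/(1+r)^2 + D_3/(1+r)^3 + D_4/(1+r)^4 + TV/(1+r)^4
    = 40322.22222 + 42562.34568 + 44926.92044 + 47422.86046 + 543538.93916 = 718773.28796

€718773.29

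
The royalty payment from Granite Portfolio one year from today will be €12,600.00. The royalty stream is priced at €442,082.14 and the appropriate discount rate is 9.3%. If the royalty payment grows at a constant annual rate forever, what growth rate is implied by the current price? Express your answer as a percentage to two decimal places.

6.45%

P = D₁/(r−g) ⇒ g = r − D₁/P = 0.093 − €12,600.00/€442,082.14 = 0.064499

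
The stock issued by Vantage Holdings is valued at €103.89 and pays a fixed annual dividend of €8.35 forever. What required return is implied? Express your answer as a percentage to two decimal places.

8.04%

P = C/r ⇒ r = C/P = €8.35/€103.89 = 0.080373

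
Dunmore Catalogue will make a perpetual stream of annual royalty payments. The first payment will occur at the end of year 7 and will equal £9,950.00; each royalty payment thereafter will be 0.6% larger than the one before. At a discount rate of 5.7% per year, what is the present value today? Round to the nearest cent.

Value at end of year 6: C₁ / (r − g) = £9,950.00 / (0.057 − 0.006) = £195,098.0392
Discount to today: PV = £195,098.0392 / (1 + 0.057)^6 = £195,098.0392 / 1.394601 = £139,895.25

£139895.25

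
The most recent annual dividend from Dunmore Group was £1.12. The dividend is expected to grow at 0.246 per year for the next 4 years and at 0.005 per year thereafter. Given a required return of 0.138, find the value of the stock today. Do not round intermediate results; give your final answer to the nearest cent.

£17.81

D_1 = 1.39552
D_2 = 1.73882
D_3 = 2.16657
D_4 = 2.69954
Terminal value at year 4: TV = D_4×(1+g_2)/(r−g_2) = 2.71304/0.133 = 20.39880
P_0 = D_1/(1+r)^1 + D_2/(1+r)^2 + D_3/(1+r)^3 + D_4/(1+r)^4 + TV/(1+r)^4
    = 1.22629 + 1.34267 + 1.47009 + 1.60961 + 12.16286 = 17.81153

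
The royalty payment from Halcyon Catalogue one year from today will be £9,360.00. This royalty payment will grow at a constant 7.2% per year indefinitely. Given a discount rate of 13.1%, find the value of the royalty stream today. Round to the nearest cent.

Growing perpetuity: P = D₁ / (r − g) = £9,360.0000 / (0.131 − 0.072) = £158,644.07

£158644.07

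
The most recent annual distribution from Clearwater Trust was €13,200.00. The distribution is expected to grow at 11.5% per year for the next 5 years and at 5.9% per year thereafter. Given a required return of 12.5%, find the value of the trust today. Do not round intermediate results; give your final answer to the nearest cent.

D_1 = 14718.00000
D_2 = 16410.57000
D_3 = 18297.78555
D_4 = 20402.03089
D_5 = 22748.26444
Terminal value at year 5: TV = D_5×(1+g_2)/(r−g_2) = 24090.41204/0.066 = 365006.24307
P_0 = D_1/(1+r)^1 + D_2/(1+r)^2 + D_3/(1+r)^3 + D_4/(1+r)^4 + D_5/(1+r)^5 + TV/(1+r)^5
    = 13082.66667 + 12966.37630 + 12851.11962 + 12736.88744 + 12623.67067 + 202552.53388 = 266813.25457

€266813.25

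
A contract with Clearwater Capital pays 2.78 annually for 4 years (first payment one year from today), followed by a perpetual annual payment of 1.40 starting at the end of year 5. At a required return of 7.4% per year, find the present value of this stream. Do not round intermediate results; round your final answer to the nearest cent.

PV of 4-year annuity: 2.78 × [1 − (1+0.074)^−4] / 0.074 = 9.33204
Perpetuity value at year 4: 1.40 / 0.074 = 18.91892
PV of perpetuity: 18.91892 / (1+0.074)^4 = 14.21933
Total PV = 9.33204 + 14.21933 = 23.55137

23.55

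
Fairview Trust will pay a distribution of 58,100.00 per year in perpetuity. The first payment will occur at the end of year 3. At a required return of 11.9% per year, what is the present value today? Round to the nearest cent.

389914.15

Value at end of year 2: C / r = 58,100.00 / 0.119 = 488,235.2941
Discount to today: PV = 488,235.2941 / (1 + 0.119)^2 = 488,235.2941 / 1.252161 = 389,914.15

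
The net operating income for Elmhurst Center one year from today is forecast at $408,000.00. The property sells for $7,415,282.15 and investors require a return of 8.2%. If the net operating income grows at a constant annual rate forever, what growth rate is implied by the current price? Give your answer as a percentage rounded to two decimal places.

2.70%

P = D₁/(r−g) ⇒ g = r − D₁/P = 0.082 − $408,000.00/$7,415,282.15 = 0.026978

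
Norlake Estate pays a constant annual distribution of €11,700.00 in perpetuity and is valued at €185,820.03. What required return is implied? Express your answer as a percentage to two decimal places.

P = C/r ⇒ r = C/P = €11,700.00/€185,820.03 = 0.062964

6.30%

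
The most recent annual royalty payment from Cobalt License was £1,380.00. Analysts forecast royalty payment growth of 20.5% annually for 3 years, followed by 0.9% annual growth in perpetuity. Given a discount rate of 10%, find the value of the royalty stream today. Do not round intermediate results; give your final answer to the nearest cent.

£25096.48

D_1 = 1662.90000
D_2 = 2003.79450
D_3 = 2414.57237
Terminal value at year 3: TV = D_3×(1+g_2)/(r−g_2) = 2436.30352/0.091 = 26772.56620
P_0 = D_1/(1+r)^1 + D_2/(1+r)^2 + D_3/(1+r)^3 + TV/(1+r)^3
    = 1511.72727 + 1656.02851 + 1814.10396 + 20114.62524 = 25096.48499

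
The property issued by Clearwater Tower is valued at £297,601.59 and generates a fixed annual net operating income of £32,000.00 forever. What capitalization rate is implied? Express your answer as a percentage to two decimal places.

10.75%

P = C/r ⇒ r = C/P = £32,000.00/£297,601.59 = 0.107526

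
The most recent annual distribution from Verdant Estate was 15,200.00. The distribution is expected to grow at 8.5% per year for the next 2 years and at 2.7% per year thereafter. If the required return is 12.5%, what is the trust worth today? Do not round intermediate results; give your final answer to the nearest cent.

176961.78

D_1 = 16492.00000
D_2 = 17893.82000
Terminal value at year 2: TV = D_2×(1+g_2)/(r−g_2) = 18376.95314/0.098 = 187519.93000
P_0 = D_1/(1+r)^1 + D_2/(1+r)^2 + TV/(1+r)^2
    = 14659.55556 + 14138.32691 + 148163.89531 = 176961.77778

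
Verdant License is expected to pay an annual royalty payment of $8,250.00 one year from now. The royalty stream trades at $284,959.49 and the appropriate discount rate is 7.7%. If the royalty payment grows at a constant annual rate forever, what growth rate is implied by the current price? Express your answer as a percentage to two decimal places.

4.80%

P = D₁/(r−g) ⇒ g = r − D₁/P = 0.077 − $8,250.00/$284,959.49 = 0.048049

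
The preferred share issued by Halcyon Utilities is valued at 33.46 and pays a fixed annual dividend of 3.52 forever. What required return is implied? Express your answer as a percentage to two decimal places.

P = C/r ⇒ r = C/P = 3.52/33.46 = 0.105200

10.52%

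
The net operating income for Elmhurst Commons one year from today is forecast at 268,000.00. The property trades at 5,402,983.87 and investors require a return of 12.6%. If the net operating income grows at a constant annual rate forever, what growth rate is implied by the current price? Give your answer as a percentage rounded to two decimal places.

7.64%

P = D₁/(r−g) ⇒ g = r − D₁/P = 0.126 − 268,000.00/5,402,983.87 = 0.076398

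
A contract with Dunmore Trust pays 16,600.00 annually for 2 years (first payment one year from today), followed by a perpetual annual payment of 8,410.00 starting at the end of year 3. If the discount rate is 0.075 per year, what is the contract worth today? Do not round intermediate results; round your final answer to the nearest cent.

PV of 2-year annuity: 16,600.00 × [1 − (1+0.075)^−2] / 0.075 = 29806.38183
Perpetuity value at year 2: 8,410.00 / 0.075 = 112133.33333
PV of perpetuity: 112133.33333 / (1+0.075)^2 = 97032.63025
Total PV = 29806.38183 + 97032.63025 = 126839.01208

126839.01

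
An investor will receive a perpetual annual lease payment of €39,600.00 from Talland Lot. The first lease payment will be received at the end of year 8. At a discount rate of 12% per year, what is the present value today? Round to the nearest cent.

€149275.24

Value at end of year 7: C / r = €39,600.00 / 0.12 = €330,000.0000
Discount to today: PV = €330,000.0000 / (1 + 0.12)^7 = €330,000.0000 / 2.210681 = €149,275.24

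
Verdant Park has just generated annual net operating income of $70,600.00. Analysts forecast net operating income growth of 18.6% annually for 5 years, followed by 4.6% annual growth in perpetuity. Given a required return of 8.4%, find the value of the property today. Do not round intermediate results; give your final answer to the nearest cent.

D_1 = 83731.60000
D_2 = 99305.67760
D_3 = 117776.53363
D_4 = 139682.96889
D_5 = 165664.00110
Terminal value at year 5: TV = D_5×(1+g_2)/(r−g_2) = 173284.54515/0.038 = 4560119.60931
P_0 = D_1/(1+r)^1 + D_2/(1+r)^2 + D_3/(1+r)^3 + D_4/(1+r)^4 + D_5/(1+r)^5 + TV/(1+r)^5
    = 77243.17343 + 84511.44252 + 92463.62622 + 101164.07814 + 110683.20726 + 3046700.91568 = 3512766.44326

$3512766.44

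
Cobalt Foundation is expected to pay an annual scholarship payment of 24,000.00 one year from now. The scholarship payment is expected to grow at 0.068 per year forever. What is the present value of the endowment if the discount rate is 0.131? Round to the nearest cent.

380952.38

Growing perpetuity: P = D₁ / (r − g) = 24,000.0000 / (0.131 − 0.068) = 380,952.38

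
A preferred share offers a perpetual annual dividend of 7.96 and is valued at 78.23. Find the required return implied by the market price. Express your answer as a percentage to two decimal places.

10.18%

P = C/r ⇒ r = C/P = 7.96/78.23 = 0.101751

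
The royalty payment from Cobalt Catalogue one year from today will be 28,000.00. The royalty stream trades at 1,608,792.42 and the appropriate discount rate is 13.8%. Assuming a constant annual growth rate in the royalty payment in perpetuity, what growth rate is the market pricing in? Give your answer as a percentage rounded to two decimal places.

12.06%

P = D₁/(r−g) ⇒ g = r − D₁/P = 0.138 − 28,000.00/1,608,792.42 = 0.120596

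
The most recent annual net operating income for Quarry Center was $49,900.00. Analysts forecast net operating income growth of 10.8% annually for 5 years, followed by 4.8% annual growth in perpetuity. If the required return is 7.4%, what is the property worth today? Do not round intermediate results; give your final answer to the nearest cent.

$2624750.18

D_1 = 55289.20000
D_2 = 61260.43360
D_3 = 67876.56043
D_4 = 75207.22896
D_5 = 83329.60968
Terminal value at year 5: TV = D_5×(1+g_2)/(r−g_2) = 87329.43095/0.026 = 3358824.26719
P_0 = D_1/(1+r)^1 + D_2/(1+r)^2 + D_3/(1+r)^3 + D_4/(1+r)^4 + D_5/(1+r)^5 + TV/(1+r)^5
    = 51479.70205 + 53109.41329 + 54790.71687 + 56525.24608 + 58314.68590 + 2350530.41648 = 2624750.18067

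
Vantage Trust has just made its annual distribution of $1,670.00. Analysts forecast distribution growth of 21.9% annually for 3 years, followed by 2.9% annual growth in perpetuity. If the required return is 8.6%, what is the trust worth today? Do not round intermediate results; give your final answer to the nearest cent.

$48976.60

D_1 = 2035.73000
D_2 = 2481.55487
D_3 = 3025.01539
Terminal value at year 3: TV = D_3×(1+g_2)/(r−g_2) = 3112.74083/0.057 = 54609.48829
P_0 = D_1/(1+r)^1 + D_2/(1+r)^2 + D_3/(1+r)^3 + TV/(1+r)^3
    = 1874.52118 + 2104.08961 + 2361.77278 + 42636.21380 = 48976.59737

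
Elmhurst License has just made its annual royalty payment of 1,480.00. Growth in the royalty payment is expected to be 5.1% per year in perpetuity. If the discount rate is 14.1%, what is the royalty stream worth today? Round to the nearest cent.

D₁ = D₀ × (1 + g) = 1,480.00 × 1.051 = 1,555.4800
Growing perpetuity: P = D₁ / (r − g) = 1,555.4800 / (0.141 − 0.051) = 17,283.11

17283.11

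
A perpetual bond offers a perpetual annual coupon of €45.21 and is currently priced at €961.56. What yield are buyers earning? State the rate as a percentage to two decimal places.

4.70%

P = C/r ⇒ r = C/P = €45.21/€961.56 = 0.047017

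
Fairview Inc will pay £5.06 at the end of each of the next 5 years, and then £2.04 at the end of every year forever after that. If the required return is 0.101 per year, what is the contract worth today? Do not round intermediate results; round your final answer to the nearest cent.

PV of 5-year annuity: £5.06 × [1 − (1+0.101)^−5] / 0.101 = 19.13248
Perpetuity value at year 5: £2.04 / 0.101 = 20.19802
PV of perpetuity: 20.19802 / (1+0.101)^5 = 12.48453
Total PV = 19.13248 + 12.48453 = 31.61701

£31.62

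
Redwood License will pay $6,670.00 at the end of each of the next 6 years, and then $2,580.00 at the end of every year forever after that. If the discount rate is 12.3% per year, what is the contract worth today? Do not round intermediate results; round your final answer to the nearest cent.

$37649.36

PV of 6-year annuity: $6,670.00 × [1 − (1+0.123)^−6] / 0.123 = 27191.65802
Perpetuity value at year 6: $2,580.00 / 0.123 = 20975.60976
PV of perpetuity: 20975.60976 / (1+0.123)^6 = 10457.69706
Total PV = 27191.65802 + 10457.69706 = 37649.35508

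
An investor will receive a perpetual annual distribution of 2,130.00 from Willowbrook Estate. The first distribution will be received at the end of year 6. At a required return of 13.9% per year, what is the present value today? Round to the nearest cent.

7993.67

Value at end of year 5: C / r = 2,130.00 / 0.139 = 15,323.7410
Discount to today: PV = 15,323.7410 / (1 + 0.139)^5 = 15,323.7410 / 1.916985 = 7,993.67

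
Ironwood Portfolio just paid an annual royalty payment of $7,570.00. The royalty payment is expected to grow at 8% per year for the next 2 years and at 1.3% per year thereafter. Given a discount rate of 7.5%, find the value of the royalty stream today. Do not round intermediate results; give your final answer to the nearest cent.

D_1 = 8175.60000
D_2 = 8829.64800
Terminal value at year 2: TV = D_2×(1+g_2)/(r−g_2) = 8944.43342/0.062 = 144265.05523
P_0 = D_1/(1+r)^1 + D_2/(1+r)^2 + TV/(1+r)^2
    = 7605.20930 + 7640.58237 + 124837.25709 = 140083.04876

$140083.05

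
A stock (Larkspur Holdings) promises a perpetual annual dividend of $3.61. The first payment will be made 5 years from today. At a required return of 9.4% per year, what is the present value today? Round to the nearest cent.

$26.81

Value at end of year 4: C / r = $3.61 / 0.094 = $38.4043
Discount to today: PV = $38.4043 / (1 + 0.094)^4 = $38.4043 / 1.432416 = $26.81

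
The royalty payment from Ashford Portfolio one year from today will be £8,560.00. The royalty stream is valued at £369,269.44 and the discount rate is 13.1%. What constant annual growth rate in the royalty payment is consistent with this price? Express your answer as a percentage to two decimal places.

P = D₁/(r−g) ⇒ g = r − D₁/P = 0.131 − £8,560.00/£369,269.44 = 0.107819

10.78%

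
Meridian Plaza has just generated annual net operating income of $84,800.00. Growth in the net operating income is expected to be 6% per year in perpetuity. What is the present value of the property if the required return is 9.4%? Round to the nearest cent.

$2643764.71

D₁ = D₀ × (1 + g) = $84,800.00 × 1.06 = $89,888.0000
Growing perpetuity: P = D₁ / (r − g) = $89,888.0000 / (0.094 − 0.06) = $2,643,764.71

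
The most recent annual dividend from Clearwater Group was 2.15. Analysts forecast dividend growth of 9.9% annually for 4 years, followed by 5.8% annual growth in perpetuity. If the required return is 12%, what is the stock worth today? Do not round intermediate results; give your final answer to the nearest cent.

42.22

D_1 = 2.36285
D_2 = 2.59677
D_3 = 2.85385
D_4 = 3.13638
Terminal value at year 4: TV = D_4×(1+g_2)/(r−g_2) = 3.31829/0.062 = 53.52088
P_0 = D_1/(1+r)^1 + D_2/(1+r)^2 + D_3/(1+r)^3 + D_4/(1+r)^4 + TV/(1+r)^4
    = 2.10969 + 2.07013 + 2.03132 + 1.99323 + 34.01348 = 42.21785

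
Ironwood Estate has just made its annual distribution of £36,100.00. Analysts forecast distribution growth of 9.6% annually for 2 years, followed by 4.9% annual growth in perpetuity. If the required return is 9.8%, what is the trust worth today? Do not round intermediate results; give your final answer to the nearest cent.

D_1 = 39565.60000
D_2 = 43363.89760
Terminal value at year 2: TV = D_2×(1+g_2)/(r−g_2) = 45488.72858/0.049 = 928341.39964
P_0 = D_1/(1+r)^1 + D_2/(1+r)^2 + TV/(1+r)^2
    = 36034.24408 + 35968.60793 + 770021.83108 = 842024.68310

£842024.68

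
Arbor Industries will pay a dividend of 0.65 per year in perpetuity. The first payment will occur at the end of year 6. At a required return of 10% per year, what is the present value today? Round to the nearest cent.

Value at end of year 5: C / r = 0.65 / 0.1 = 6.5000
Discount to today: PV = 6.5000 / (1 + 0.1)^5 = 6.5000 / 1.610510 = 4.04

4.04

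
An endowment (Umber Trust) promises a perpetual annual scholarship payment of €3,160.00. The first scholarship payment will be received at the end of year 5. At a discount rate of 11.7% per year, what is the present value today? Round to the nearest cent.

€17349.56

Value at end of year 4: C / r = €3,160.00 / 0.117 = €27,008.5470
Discount to today: PV = €27,008.5470 / (1 + 0.117)^4 = €27,008.5470 / 1.556728 = €17,349.56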